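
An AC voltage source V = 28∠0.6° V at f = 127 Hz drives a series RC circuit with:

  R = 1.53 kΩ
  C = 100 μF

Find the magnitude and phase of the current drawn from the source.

Step 1 — Angular frequency: ω = 2π·f = 2π·127 = 798 rad/s.
Step 2 — Component impedances:
  R: Z = R = 1530 Ω
  C: Z = 1/(jωC) = -j/(ω·C) = 0 - j12.53 Ω
Step 3 — Series combination: Z_total = R + C = 1530 - j12.53 Ω = 1530∠-0.5° Ω.
Step 4 — Source phasor: V = 28∠0.6° V = 28 + j0.2932 V.
Step 5 — Ohm's law: I = V / Z_total = (28 + j0.2932) / (1530 - j12.53) = 0.0183 + j0.0003415 A.
Step 6 — Convert to polar: |I| = 0.0183 A, ∠I = 1.1°.

I = 0.0183∠1.1° A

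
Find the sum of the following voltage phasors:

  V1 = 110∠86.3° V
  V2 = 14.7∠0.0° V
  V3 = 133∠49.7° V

Step 1 — Convert each phasor to rectangular form:
  V1 = 110·(cos(86.3°) + j·sin(86.3°)) = 7.099 + j109.8 V
  V2 = 14.7·(cos(0.0°) + j·sin(0.0°)) = 14.7 V
  V3 = 133·(cos(49.7°) + j·sin(49.7°)) = 86.02 + j101.4 V
Step 2 — Sum components: V_total = 107.8 + j211.2 V.
Step 3 — Convert to polar: |V_total| = 237.1 V, ∠V_total = 63.0°.

V_total = 237.1∠63.0° V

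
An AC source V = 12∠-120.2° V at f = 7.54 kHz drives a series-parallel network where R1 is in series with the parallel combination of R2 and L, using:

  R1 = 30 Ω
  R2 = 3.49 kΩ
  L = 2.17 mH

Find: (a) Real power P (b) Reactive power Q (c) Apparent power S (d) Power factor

Step 1 — Angular frequency: ω = 2π·f = 2π·7540 = 4.738e+04 rad/s.
Step 2 — Component impedances:
  R1: Z = R = 30 Ω
  R2: Z = R = 3490 Ω
  L: Z = jωL = j·4.738e+04·0.00217 = 0 + j102.8 Ω
Step 3 — Parallel branch: R2 || L = 1/(1/R2 + 1/L) = 3.026 + j102.7 Ω.
Step 4 — Series with R1: Z_total = R1 + (R2 || L) = 33.03 + j102.7 Ω = 107.9∠72.2° Ω.
Step 5 — Source phasor: V = 12∠-120.2° V = -6.036 - j10.37 V.
Step 6 — Current: I = V / Z = -0.1086 + j0.02384 A = 0.1112∠167.6° A.
Step 7 — Complex power: S = V·I* = 0.4085 + j1.271 VA.
Step 8 — Real power: P = Re(S) = 0.4085 W.
Step 9 — Reactive power: Q = Im(S) = 1.271 VAR.
Step 10 — Apparent power: |S| = 1.335 VA.
Step 11 — Power factor: PF = P/|S| = 0.3061 (lagging).

(a) P = 0.4085 W  (b) Q = 1.271 VAR  (c) S = 1.335 VA  (d) PF = 0.3061 (lagging)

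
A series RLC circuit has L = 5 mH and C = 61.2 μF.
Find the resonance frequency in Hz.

Step 1 — Resonance condition Im(Z)=0 gives ω₀ = 1/√(LC).
Step 2 — ω₀ = 1/√(0.005·6.12e-05) = 1808 rad/s.
Step 3 — f₀ = ω₀/(2π) = 287.7 Hz.

f₀ = 287.7 Hz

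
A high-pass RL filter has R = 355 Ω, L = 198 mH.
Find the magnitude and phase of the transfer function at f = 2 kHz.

Step 1 — Angular frequency: ω = 2π·2000 = 1.257e+04 rad/s.
Step 2 — Transfer function: H(jω) = jωL/(R + jωL).
Step 3 — Numerator jωL = j·2488; denominator R + jωL = 355 + j2488.
Step 4 — H = 0.98 + j0.1398.
Step 5 — Magnitude: |H| = 0.99 (-0.1 dB); phase: φ = 8.1°.

|H| = 0.99 (-0.1 dB), φ = 8.1°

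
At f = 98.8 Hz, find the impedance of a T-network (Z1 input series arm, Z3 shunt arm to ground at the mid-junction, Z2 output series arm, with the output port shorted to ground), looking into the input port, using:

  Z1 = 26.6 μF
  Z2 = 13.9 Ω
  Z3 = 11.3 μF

Step 1 — Angular frequency: ω = 2π·f = 2π·98.8 = 620.8 rad/s.
Step 2 — Component impedances:
  Z1: Z = 1/(jωC) = -j/(ω·C) = 0 - j60.56 Ω
  Z2: Z = R = 13.9 Ω
  Z3: Z = 1/(jωC) = -j/(ω·C) = 0 - j142.6 Ω
Step 3 — With the output port shorted to ground, the output series arm Z2 runs from the junction to ground; the shunt arm Z3 also runs from the junction to ground. They appear in parallel: Z3 || Z2 = 13.77 - j1.343 Ω.
Step 4 — Series with input arm Z1: Z_in = Z1 + (Z3 || Z2) = 13.77 - j61.9 Ω = 63.41∠-77.5° Ω.

Z = 13.77 - j61.9 Ω = 63.41∠-77.5° Ω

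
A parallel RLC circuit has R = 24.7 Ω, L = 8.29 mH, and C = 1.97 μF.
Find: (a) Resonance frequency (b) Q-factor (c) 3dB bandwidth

Step 1 — Resonance: ω₀ = 1/√(LC) = 1/√(0.00829·1.97e-06) = 7825 rad/s.
Step 2 — f₀ = ω₀/(2π) = 1245 Hz.
Step 3 — Parallel Q: Q = R/(ω₀L) = 24.7/(7825·0.00829) = 0.3808.
Step 4 — Bandwidth: Δω = ω₀/Q = 2.055e+04 rad/s; BW = Δω/(2π) = 3271 Hz.

(a) f₀ = 1245 Hz  (b) Q = 0.3808  (c) BW = 3271 Hz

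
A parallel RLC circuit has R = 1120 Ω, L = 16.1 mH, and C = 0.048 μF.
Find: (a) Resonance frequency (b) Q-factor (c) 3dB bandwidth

Step 1 — Resonance: ω₀ = 1/√(LC) = 1/√(0.0161·4.8e-08) = 3.597e+04 rad/s.
Step 2 — f₀ = ω₀/(2π) = 5725 Hz.
Step 3 — Parallel Q: Q = R/(ω₀L) = 1120/(3.597e+04·0.0161) = 1.934.
Step 4 — Bandwidth: Δω = ω₀/Q = 1.86e+04 rad/s; BW = Δω/(2π) = 2960 Hz.

(a) f₀ = 5725 Hz  (b) Q = 1.934  (c) BW = 2960 Hz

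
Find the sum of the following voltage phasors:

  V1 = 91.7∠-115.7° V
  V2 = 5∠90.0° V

Step 1 — Convert each phasor to rectangular form:
  V1 = 91.7·(cos(-115.7°) + j·sin(-115.7°)) = -39.77 - j82.63 V
  V2 = 5·(cos(90.0°) + j·sin(90.0°)) = 0 + j5 V
Step 2 — Sum components: V_total = -39.77 - j77.63 V.
Step 3 — Convert to polar: |V_total| = 87.22 V, ∠V_total = -117.1°.

V_total = 87.22∠-117.1° V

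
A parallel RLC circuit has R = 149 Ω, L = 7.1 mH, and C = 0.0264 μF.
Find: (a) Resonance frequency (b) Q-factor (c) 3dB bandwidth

Step 1 — Resonance: ω₀ = 1/√(LC) = 1/√(0.0071·2.64e-08) = 7.304e+04 rad/s.
Step 2 — f₀ = ω₀/(2π) = 1.162e+04 Hz.
Step 3 — Parallel Q: Q = R/(ω₀L) = 149/(7.304e+04·0.0071) = 0.2873.
Step 4 — Bandwidth: Δω = ω₀/Q = 2.542e+05 rad/s; BW = Δω/(2π) = 4.046e+04 Hz.

(a) f₀ = 1.162e+04 Hz  (b) Q = 0.2873  (c) BW = 4.046e+04 Hz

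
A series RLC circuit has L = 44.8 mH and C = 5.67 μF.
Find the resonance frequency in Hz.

Step 1 — Resonance condition Im(Z)=0 gives ω₀ = 1/√(LC).
Step 2 — ω₀ = 1/√(0.0448·5.67e-06) = 1984 rad/s.
Step 3 — f₀ = ω₀/(2π) = 315.8 Hz.

f₀ = 315.8 Hz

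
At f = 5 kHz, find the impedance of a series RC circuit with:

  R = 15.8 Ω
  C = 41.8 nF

Step 1 — Angular frequency: ω = 2π·f = 2π·5000 = 3.142e+04 rad/s.
Step 2 — Component impedances:
  R: Z = R = 15.8 Ω
  C: Z = 1/(jωC) = -j/(ω·C) = 0 - j761.5 Ω
Step 3 — Series combination: Z_total = R + C = 15.8 - j761.5 Ω = 761.7∠-88.8° Ω.

Z = 15.8 - j761.5 Ω = 761.7∠-88.8° Ω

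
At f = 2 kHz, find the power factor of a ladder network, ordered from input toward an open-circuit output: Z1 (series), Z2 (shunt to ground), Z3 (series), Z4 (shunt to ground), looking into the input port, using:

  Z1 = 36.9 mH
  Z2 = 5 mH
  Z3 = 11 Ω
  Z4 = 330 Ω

Step 1 — Angular frequency: ω = 2π·f = 2π·2000 = 1.257e+04 rad/s.
Step 2 — Component impedances:
  Z1: Z = jωL = j·1.257e+04·0.0369 = 0 + j463.7 Ω
  Z2: Z = jωL = j·1.257e+04·0.005 = 0 + j62.83 Ω
  Z3: Z = R = 11 Ω
  Z4: Z = R = 330 Ω
Step 3 — Ladder network (open output): work backward from the far end, alternating series and parallel combinations. Z_in = 11.2 + j524.5 Ω = 524.6∠88.8° Ω.
Step 4 — Power factor: PF = cos(φ) = Re(Z)/|Z| = 11.197/524.59 = 0.02134.
Step 5 — Type: Im(Z) = 524.5 ⇒ lagging (phase φ = 88.8°).

PF = 0.02134 (lagging, φ = 88.8°)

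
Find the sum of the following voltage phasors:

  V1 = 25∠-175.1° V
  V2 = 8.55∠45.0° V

Step 1 — Convert each phasor to rectangular form:
  V1 = 25·(cos(-175.1°) + j·sin(-175.1°)) = -24.91 - j2.135 V
  V2 = 8.55·(cos(45.0°) + j·sin(45.0°)) = 6.046 + j6.046 V
Step 2 — Sum components: V_total = -18.86 + j3.91 V.
Step 3 — Convert to polar: |V_total| = 19.26 V, ∠V_total = 168.3°.

V_total = 19.26∠168.3° V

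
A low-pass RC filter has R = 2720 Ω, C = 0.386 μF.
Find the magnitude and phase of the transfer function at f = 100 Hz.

Step 1 — Angular frequency: ω = 2π·100 = 628.3 rad/s.
Step 2 — Transfer function: H(jω) = 1/(1 + jωRC).
Step 3 — Denominator: 1 + jωRC = 1 + j·628.3·2720·3.86e-07 = 1 + j0.6597.
Step 4 — H = 0.6968 - j0.4597.
Step 5 — Magnitude: |H| = 0.8347 (-1.6 dB); phase: φ = -33.4°.

|H| = 0.8347 (-1.6 dB), φ = -33.4°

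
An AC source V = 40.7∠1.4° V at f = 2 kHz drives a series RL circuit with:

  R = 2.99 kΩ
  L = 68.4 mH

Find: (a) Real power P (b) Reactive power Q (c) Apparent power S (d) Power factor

Step 1 — Angular frequency: ω = 2π·f = 2π·2000 = 1.257e+04 rad/s.
Step 2 — Component impedances:
  R: Z = R = 2990 Ω
  L: Z = jωL = j·1.257e+04·0.0684 = 0 + j859.5 Ω
Step 3 — Series combination: Z_total = R + L = 2990 + j859.5 Ω = 3111∠16.0° Ω.
Step 4 — Source phasor: V = 40.7∠1.4° V = 40.69 + j0.9944 V.
Step 5 — Current: I = V / Z = 0.01266 - j0.003306 A = 0.01308∠-14.6° A.
Step 6 — Complex power: S = V·I* = 0.5117 + j0.1471 VA.
Step 7 — Real power: P = Re(S) = 0.5117 W.
Step 8 — Reactive power: Q = Im(S) = 0.1471 VAR.
Step 9 — Apparent power: |S| = 0.5324 VA.
Step 10 — Power factor: PF = P/|S| = 0.9611 (lagging).

(a) P = 0.5117 W  (b) Q = 0.1471 VAR  (c) S = 0.5324 VA  (d) PF = 0.9611 (lagging)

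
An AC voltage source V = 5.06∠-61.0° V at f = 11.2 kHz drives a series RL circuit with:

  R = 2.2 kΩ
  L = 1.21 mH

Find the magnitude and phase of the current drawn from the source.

Step 1 — Angular frequency: ω = 2π·f = 2π·1.12e+04 = 7.037e+04 rad/s.
Step 2 — Component impedances:
  R: Z = R = 2200 Ω
  L: Z = jωL = j·7.037e+04·0.00121 = 0 + j85.15 Ω
Step 3 — Series combination: Z_total = R + L = 2200 + j85.15 Ω = 2202∠2.2° Ω.
Step 4 — Source phasor: V = 5.06∠-61.0° V = 2.453 - j4.426 V.
Step 5 — Ohm's law: I = V / Z_total = (2.453 - j4.426) / (2200 + j85.15) = 0.001036 - j0.002052 A.
Step 6 — Convert to polar: |I| = 0.002298 A, ∠I = -63.2°.

I = 0.002298∠-63.2° A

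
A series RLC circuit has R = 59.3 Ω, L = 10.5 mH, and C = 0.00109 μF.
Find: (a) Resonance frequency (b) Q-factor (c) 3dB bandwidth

Step 1 — Resonance: ω₀ = 1/√(LC) = 1/√(0.0105·1.09e-09) = 2.956e+05 rad/s.
Step 2 — f₀ = ω₀/(2π) = 4.704e+04 Hz.
Step 3 — Series Q: Q = ω₀L/R = 2.956e+05·0.0105/59.3 = 52.34.
Step 4 — Bandwidth: Δω = ω₀/Q = 5648 rad/s; BW = Δω/(2π) = 898.8 Hz.

(a) f₀ = 4.704e+04 Hz  (b) Q = 52.34  (c) BW = 898.8 Hz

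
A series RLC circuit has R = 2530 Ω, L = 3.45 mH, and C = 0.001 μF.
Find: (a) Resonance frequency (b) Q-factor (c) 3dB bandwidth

Step 1 — Resonance: ω₀ = 1/√(LC) = 1/√(0.00345·1e-09) = 5.384e+05 rad/s.
Step 2 — f₀ = ω₀/(2π) = 8.569e+04 Hz.
Step 3 — Series Q: Q = ω₀L/R = 5.384e+05·0.00345/2530 = 0.7342.
Step 4 — Bandwidth: Δω = ω₀/Q = 7.333e+05 rad/s; BW = Δω/(2π) = 1.167e+05 Hz.

(a) f₀ = 8.569e+04 Hz  (b) Q = 0.7342  (c) BW = 1.167e+05 Hz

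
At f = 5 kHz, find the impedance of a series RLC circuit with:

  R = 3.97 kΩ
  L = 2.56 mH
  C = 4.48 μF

Step 1 — Angular frequency: ω = 2π·f = 2π·5000 = 3.142e+04 rad/s.
Step 2 — Component impedances:
  R: Z = R = 3970 Ω
  L: Z = jωL = j·3.142e+04·0.00256 = 0 + j80.42 Ω
  C: Z = 1/(jωC) = -j/(ω·C) = 0 - j7.105 Ω
Step 3 — Series combination: Z_total = R + L + C = 3970 + j73.32 Ω = 3971∠1.1° Ω.

Z = 3970 + j73.32 Ω = 3971∠1.1° Ω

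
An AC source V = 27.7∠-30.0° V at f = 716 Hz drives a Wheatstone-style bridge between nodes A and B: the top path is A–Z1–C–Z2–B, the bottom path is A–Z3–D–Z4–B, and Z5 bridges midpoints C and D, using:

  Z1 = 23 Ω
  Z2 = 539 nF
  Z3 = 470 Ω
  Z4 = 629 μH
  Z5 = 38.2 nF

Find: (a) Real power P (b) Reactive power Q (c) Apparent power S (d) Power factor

Step 1 — Angular frequency: ω = 2π·f = 2π·716 = 4499 rad/s.
Step 2 — Component impedances:
  Z1: Z = R = 23 Ω
  Z2: Z = 1/(jωC) = -j/(ω·C) = 0 - j412.4 Ω
  Z3: Z = R = 470 Ω
  Z4: Z = jωL = j·4499·0.000629 = 0 + j2.83 Ω
  Z5: Z = 1/(jωC) = -j/(ω·C) = 0 - j5819 Ω
Step 3 — Bridge requires nodal analysis (the Z5 bridge couples midpoints C and D, so the two paths cannot be reduced to a simple series/parallel combination). Setting node B to ground and injecting 1 A at node A, the 3-node admittance system at A, C, D solves to V_A = Z_AB = 192.8 - j217.3 Ω = 290.5∠-48.4° Ω.
Step 4 — Source phasor: V = 27.7∠-30.0° V = 23.99 - j13.85 V.
Step 5 — Current: I = V / Z = 0.09045 + j0.03013 A = 0.09534∠18.4° A.
Step 6 — Complex power: S = V·I* = 1.753 - j1.975 VA.
Step 7 — Real power: P = Re(S) = 1.753 W.
Step 8 — Reactive power: Q = Im(S) = -1.975 VAR.
Step 9 — Apparent power: |S| = 2.641 VA.
Step 10 — Power factor: PF = P/|S| = 0.6637 (leading).

(a) P = 1.753 W  (b) Q = -1.975 VAR  (c) S = 2.641 VA  (d) PF = 0.6637 (leading)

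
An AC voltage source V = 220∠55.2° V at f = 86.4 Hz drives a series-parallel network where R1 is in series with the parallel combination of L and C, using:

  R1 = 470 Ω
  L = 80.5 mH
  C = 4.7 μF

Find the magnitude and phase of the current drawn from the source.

Step 1 — Angular frequency: ω = 2π·f = 2π·86.4 = 542.9 rad/s.
Step 2 — Component impedances:
  R1: Z = R = 470 Ω
  L: Z = jωL = j·542.9·0.0805 = 0 + j43.7 Ω
  C: Z = 1/(jωC) = -j/(ω·C) = 0 - j391.9 Ω
Step 3 — Parallel branch: L || C = 1/(1/L + 1/C) = 0 + j49.19 Ω.
Step 4 — Series with R1: Z_total = R1 + (L || C) = 470 + j49.19 Ω = 472.6∠6.0° Ω.
Step 5 — Source phasor: V = 220∠55.2° V = 125.6 + j180.7 V.
Step 6 — Ohm's law: I = V / Z_total = (125.6 + j180.7) / (470 + j49.19) = 0.304 + j0.3526 A.
Step 7 — Convert to polar: |I| = 0.4655 A, ∠I = 49.2°.

I = 0.4655∠49.2° A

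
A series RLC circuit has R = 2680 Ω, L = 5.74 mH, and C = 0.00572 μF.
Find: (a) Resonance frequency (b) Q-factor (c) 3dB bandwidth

Step 1 — Resonance: ω₀ = 1/√(LC) = 1/√(0.00574·5.72e-09) = 1.745e+05 rad/s.
Step 2 — f₀ = ω₀/(2π) = 2.778e+04 Hz.
Step 3 — Series Q: Q = ω₀L/R = 1.745e+05·0.00574/2680 = 0.3738.
Step 4 — Bandwidth: Δω = ω₀/Q = 4.669e+05 rad/s; BW = Δω/(2π) = 7.431e+04 Hz.

(a) f₀ = 2.778e+04 Hz  (b) Q = 0.3738  (c) BW = 7.431e+04 Hz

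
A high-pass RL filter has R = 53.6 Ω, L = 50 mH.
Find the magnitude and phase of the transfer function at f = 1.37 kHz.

Step 1 — Angular frequency: ω = 2π·1370 = 8608 rad/s.
Step 2 — Transfer function: H(jω) = jωL/(R + jωL).
Step 3 — Numerator jωL = j·430.4; denominator R + jωL = 53.6 + j430.4.
Step 4 — H = 0.9847 + j0.1226.
Step 5 — Magnitude: |H| = 0.9923 (-0.1 dB); phase: φ = 7.1°.

|H| = 0.9923 (-0.1 dB), φ = 7.1°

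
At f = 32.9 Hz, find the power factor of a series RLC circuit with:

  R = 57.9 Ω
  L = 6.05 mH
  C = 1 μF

Step 1 — Angular frequency: ω = 2π·f = 2π·32.9 = 206.7 rad/s.
Step 2 — Component impedances:
  R: Z = R = 57.9 Ω
  L: Z = jωL = j·206.7·0.00605 = 0 + j1.251 Ω
  C: Z = 1/(jωC) = -j/(ω·C) = 0 - j4838 Ω
Step 3 — Series combination: Z_total = R + L + C = 57.9 - j4836 Ω = 4837∠-89.3° Ω.
Step 4 — Power factor: PF = cos(φ) = Re(Z)/|Z| = 57.9/4837 = 0.01197.
Step 5 — Type: Im(Z) = -4836 ⇒ leading (phase φ = -89.3°).

PF = 0.01197 (leading, φ = -89.3°)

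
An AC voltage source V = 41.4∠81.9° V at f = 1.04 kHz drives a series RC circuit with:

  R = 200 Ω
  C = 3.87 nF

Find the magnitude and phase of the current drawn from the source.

Step 1 — Angular frequency: ω = 2π·f = 2π·1040 = 6535 rad/s.
Step 2 — Component impedances:
  R: Z = R = 200 Ω
  C: Z = 1/(jωC) = -j/(ω·C) = 0 - j3.954e+04 Ω
Step 3 — Series combination: Z_total = R + C = 200 - j3.954e+04 Ω = 3.954e+04∠-89.7° Ω.
Step 4 — Source phasor: V = 41.4∠81.9° V = 5.833 + j40.99 V.
Step 5 — Ohm's law: I = V / Z_total = (5.833 + j40.99) / (200 - j3.954e+04) = -0.001036 + j0.0001528 A.
Step 6 — Convert to polar: |I| = 0.001047 A, ∠I = 171.6°.

I = 0.001047∠171.6° A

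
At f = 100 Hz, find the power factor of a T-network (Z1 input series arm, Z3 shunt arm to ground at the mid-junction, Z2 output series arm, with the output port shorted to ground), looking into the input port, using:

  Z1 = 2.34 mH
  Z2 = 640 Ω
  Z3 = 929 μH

Step 1 — Angular frequency: ω = 2π·f = 2π·100 = 628.3 rad/s.
Step 2 — Component impedances:
  Z1: Z = jωL = j·628.3·0.00234 = 0 + j1.47 Ω
  Z2: Z = R = 640 Ω
  Z3: Z = jωL = j·628.3·0.000929 = 0 + j0.5837 Ω
Step 3 — With the output port shorted to ground, the output series arm Z2 runs from the junction to ground; the shunt arm Z3 also runs from the junction to ground. They appear in parallel: Z3 || Z2 = 0.0005324 + j0.5837 Ω.
Step 4 — Series with input arm Z1: Z_in = Z1 + (Z3 || Z2) = 0.0005324 + j2.054 Ω = 2.054∠90.0° Ω.
Step 5 — Power factor: PF = cos(φ) = Re(Z)/|Z| = 0.0005324/2.054 = 0.0002592.
Step 6 — Type: Im(Z) = 2.054 ⇒ lagging (phase φ = 90.0°).

PF = 0.0002592 (lagging, φ = 90.0°)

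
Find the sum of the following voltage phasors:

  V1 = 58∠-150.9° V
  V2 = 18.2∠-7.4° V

Step 1 — Convert each phasor to rectangular form:
  V1 = 58·(cos(-150.9°) + j·sin(-150.9°)) = -50.68 - j28.21 V
  V2 = 18.2·(cos(-7.4°) + j·sin(-7.4°)) = 18.05 - j2.344 V
Step 2 — Sum components: V_total = -32.63 - j30.55 V.
Step 3 — Convert to polar: |V_total| = 44.7 V, ∠V_total = -136.9°.

V_total = 44.7∠-136.9° V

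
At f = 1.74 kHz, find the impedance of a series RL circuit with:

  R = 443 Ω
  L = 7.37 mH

Step 1 — Angular frequency: ω = 2π·f = 2π·1740 = 1.093e+04 rad/s.
Step 2 — Component impedances:
  R: Z = R = 443 Ω
  L: Z = jωL = j·1.093e+04·0.00737 = 0 + j80.57 Ω
Step 3 — Series combination: Z_total = R + L = 443 + j80.57 Ω = 450.3∠10.3° Ω.

Z = 443 + j80.57 Ω = 450.3∠10.3° Ω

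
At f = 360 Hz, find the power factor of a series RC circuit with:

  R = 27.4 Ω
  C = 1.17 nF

Step 1 — Angular frequency: ω = 2π·f = 2π·360 = 2262 rad/s.
Step 2 — Component impedances:
  R: Z = R = 27.4 Ω
  C: Z = 1/(jωC) = -j/(ω·C) = 0 - j3.779e+05 Ω
Step 3 — Series combination: Z_total = R + C = 27.4 - j3.779e+05 Ω = 3.779e+05∠-90.0° Ω.
Step 4 — Power factor: PF = cos(φ) = Re(Z)/|Z| = 27.4/3.779e+05 = 7.251e-05.
Step 5 — Type: Im(Z) = -3.779e+05 ⇒ leading (phase φ = -90.0°).

PF = 7.251e-05 (leading, φ = -90.0°)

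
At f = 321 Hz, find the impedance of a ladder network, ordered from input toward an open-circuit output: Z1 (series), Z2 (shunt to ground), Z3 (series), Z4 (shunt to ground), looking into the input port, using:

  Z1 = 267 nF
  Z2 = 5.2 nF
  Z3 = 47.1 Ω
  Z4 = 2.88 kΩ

Step 1 — Angular frequency: ω = 2π·f = 2π·321 = 2017 rad/s.
Step 2 — Component impedances:
  Z1: Z = 1/(jωC) = -j/(ω·C) = 0 - j1857 Ω
  Z2: Z = 1/(jωC) = -j/(ω·C) = 0 - j9.535e+04 Ω
  Z3: Z = R = 47.1 Ω
  Z4: Z = R = 2880 Ω
Step 3 — Ladder network (open output): work backward from the far end, alternating series and parallel combinations. Z_in = 2924 - j1947 Ω = 3513∠-33.7° Ω.

Z = 2924 - j1947 Ω = 3513∠-33.7° Ω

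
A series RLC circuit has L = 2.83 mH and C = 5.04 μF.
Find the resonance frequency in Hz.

Step 1 — Resonance condition Im(Z)=0 gives ω₀ = 1/√(LC).
Step 2 — ω₀ = 1/√(0.00283·5.04e-06) = 8373 rad/s.
Step 3 — f₀ = ω₀/(2π) = 1333 Hz.

f₀ = 1333 Hz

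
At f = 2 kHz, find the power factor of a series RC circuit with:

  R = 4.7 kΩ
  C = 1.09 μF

Step 1 — Angular frequency: ω = 2π·f = 2π·2000 = 1.257e+04 rad/s.
Step 2 — Component impedances:
  R: Z = R = 4700 Ω
  C: Z = 1/(jωC) = -j/(ω·C) = 0 - j73.01 Ω
Step 3 — Series combination: Z_total = R + C = 4700 - j73.01 Ω = 4701∠-0.9° Ω.
Step 4 — Power factor: PF = cos(φ) = Re(Z)/|Z| = 4700/4700.6 = 0.9999.
Step 5 — Type: Im(Z) = -73.01 ⇒ leading (phase φ = -0.9°).

PF = 0.9999 (leading, φ = -0.9°)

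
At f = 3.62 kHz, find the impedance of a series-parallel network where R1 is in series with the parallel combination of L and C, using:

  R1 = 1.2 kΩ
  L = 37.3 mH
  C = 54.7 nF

Step 1 — Angular frequency: ω = 2π·f = 2π·3620 = 2.275e+04 rad/s.
Step 2 — Component impedances:
  R1: Z = R = 1200 Ω
  L: Z = jωL = j·2.275e+04·0.0373 = 0 + j848.4 Ω
  C: Z = 1/(jωC) = -j/(ω·C) = 0 - j803.8 Ω
Step 3 — Parallel branch: L || C = 1/(1/L + 1/C) = 0 - j1.528e+04 Ω.
Step 4 — Series with R1: Z_total = R1 + (L || C) = 1200 - j1.528e+04 Ω = 1.532e+04∠-85.5° Ω.

Z = 1200 - j1.528e+04 Ω = 1.532e+04∠-85.5° Ω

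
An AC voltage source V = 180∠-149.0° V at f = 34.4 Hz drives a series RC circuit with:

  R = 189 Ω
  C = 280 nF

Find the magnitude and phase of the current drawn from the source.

Step 1 — Angular frequency: ω = 2π·f = 2π·34.4 = 216.1 rad/s.
Step 2 — Component impedances:
  R: Z = R = 189 Ω
  C: Z = 1/(jωC) = -j/(ω·C) = 0 - j1.652e+04 Ω
Step 3 — Series combination: Z_total = R + C = 189 - j1.652e+04 Ω = 1.652e+04∠-89.3° Ω.
Step 4 — Source phasor: V = 180∠-149.0° V = -154.3 - j92.71 V.
Step 5 — Ohm's law: I = V / Z_total = (-154.3 - j92.71) / (189 - j1.652e+04) = 0.005503 - j0.009401 A.
Step 6 — Convert to polar: |I| = 0.01089 A, ∠I = -59.7°.

I = 0.01089∠-59.7° A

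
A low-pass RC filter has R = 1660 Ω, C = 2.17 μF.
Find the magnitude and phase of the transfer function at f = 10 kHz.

Step 1 — Angular frequency: ω = 2π·1e+04 = 6.283e+04 rad/s.
Step 2 — Transfer function: H(jω) = 1/(1 + jωRC).
Step 3 — Denominator: 1 + jωRC = 1 + j·6.283e+04·1660·2.17e-06 = 1 + j226.3.
Step 4 — H = 1.952e-05 - j0.004418.
Step 5 — Magnitude: |H| = 0.004418 (-47.1 dB); phase: φ = -89.7°.

|H| = 0.004418 (-47.1 dB), φ = -89.7°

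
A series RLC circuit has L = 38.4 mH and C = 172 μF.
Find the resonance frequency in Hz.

Step 1 — Resonance condition Im(Z)=0 gives ω₀ = 1/√(LC).
Step 2 — ω₀ = 1/√(0.0384·0.000172) = 389.1 rad/s.
Step 3 — f₀ = ω₀/(2π) = 61.93 Hz.

f₀ = 61.93 Hz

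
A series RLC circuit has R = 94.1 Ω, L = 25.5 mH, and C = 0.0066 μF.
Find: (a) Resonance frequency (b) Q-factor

Step 1 — Resonance condition Im(Z)=0 gives ω₀ = 1/√(LC).
Step 2 — ω₀ = 1/√(0.0255·6.6e-09) = 7.708e+04 rad/s.
Step 3 — f₀ = ω₀/(2π) = 1.227e+04 Hz.
Step 4 — Series Q: Q = ω₀L/R = 7.708e+04·0.0255/94.1 = 20.89.

(a) f₀ = 1.227e+04 Hz  (b) Q = 20.89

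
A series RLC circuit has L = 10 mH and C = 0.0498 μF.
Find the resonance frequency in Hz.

Step 1 — Resonance condition Im(Z)=0 gives ω₀ = 1/√(LC).
Step 2 — ω₀ = 1/√(0.01·4.98e-08) = 4.481e+04 rad/s.
Step 3 — f₀ = ω₀/(2π) = 7132 Hz.

f₀ = 7132 Hz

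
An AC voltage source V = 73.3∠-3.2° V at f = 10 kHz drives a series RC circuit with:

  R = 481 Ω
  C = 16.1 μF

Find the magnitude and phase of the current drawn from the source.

Step 1 — Angular frequency: ω = 2π·f = 2π·1e+04 = 6.283e+04 rad/s.
Step 2 — Component impedances:
  R: Z = R = 481 Ω
  C: Z = 1/(jωC) = -j/(ω·C) = 0 - j0.9885 Ω
Step 3 — Series combination: Z_total = R + C = 481 - j0.9885 Ω = 481∠-0.1° Ω.
Step 4 — Source phasor: V = 73.3∠-3.2° V = 73.19 - j4.092 V.
Step 5 — Ohm's law: I = V / Z_total = (73.19 - j4.092) / (481 - j0.9885) = 0.1522 - j0.008194 A.
Step 6 — Convert to polar: |I| = 0.1524 A, ∠I = -3.1°.

I = 0.1524∠-3.1° A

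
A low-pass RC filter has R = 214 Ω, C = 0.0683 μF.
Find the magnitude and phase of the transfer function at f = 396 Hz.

Step 1 — Angular frequency: ω = 2π·396 = 2488 rad/s.
Step 2 — Transfer function: H(jω) = 1/(1 + jωRC).
Step 3 — Denominator: 1 + jωRC = 1 + j·2488·214·6.83e-08 = 1 + j0.03637.
Step 4 — H = 0.9987 - j0.03632.
Step 5 — Magnitude: |H| = 0.9993 (-0.0 dB); phase: φ = -2.1°.

|H| = 0.9993 (-0.0 dB), φ = -2.1°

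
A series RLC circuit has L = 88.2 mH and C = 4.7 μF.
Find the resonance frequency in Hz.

Step 1 — Resonance condition Im(Z)=0 gives ω₀ = 1/√(LC).
Step 2 — ω₀ = 1/√(0.0882·4.7e-06) = 1553 rad/s.
Step 3 — f₀ = ω₀/(2π) = 247.2 Hz.

f₀ = 247.2 Hz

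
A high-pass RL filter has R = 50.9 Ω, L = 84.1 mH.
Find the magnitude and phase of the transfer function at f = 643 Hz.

Step 1 — Angular frequency: ω = 2π·643 = 4040 rad/s.
Step 2 — Transfer function: H(jω) = jωL/(R + jωL).
Step 3 — Numerator jωL = j·339.8; denominator R + jωL = 50.9 + j339.8.
Step 4 — H = 0.9781 + j0.1465.
Step 5 — Magnitude: |H| = 0.989 (-0.1 dB); phase: φ = 8.5°.

|H| = 0.989 (-0.1 dB), φ = 8.5°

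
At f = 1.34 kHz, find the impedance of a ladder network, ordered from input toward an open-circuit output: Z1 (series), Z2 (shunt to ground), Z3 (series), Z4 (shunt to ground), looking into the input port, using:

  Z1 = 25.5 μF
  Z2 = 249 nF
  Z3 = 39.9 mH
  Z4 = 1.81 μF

Step 1 — Angular frequency: ω = 2π·f = 2π·1340 = 8419 rad/s.
Step 2 — Component impedances:
  Z1: Z = 1/(jωC) = -j/(ω·C) = 0 - j4.658 Ω
  Z2: Z = 1/(jωC) = -j/(ω·C) = 0 - j477 Ω
  Z3: Z = jωL = j·8419·0.0399 = 0 + j335.9 Ω
  Z4: Z = 1/(jωC) = -j/(ω·C) = 0 - j65.62 Ω
Step 3 — Ladder network (open output): work backward from the far end, alternating series and parallel combinations. Z_in = 0 + j619.2 Ω = 619.2∠90.0° Ω.

Z = 0 + j619.2 Ω = 619.2∠90.0° Ω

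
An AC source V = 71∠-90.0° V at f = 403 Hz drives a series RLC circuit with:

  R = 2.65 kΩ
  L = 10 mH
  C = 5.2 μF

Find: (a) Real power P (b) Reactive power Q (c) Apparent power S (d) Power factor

Step 1 — Angular frequency: ω = 2π·f = 2π·403 = 2532 rad/s.
Step 2 — Component impedances:
  R: Z = R = 2650 Ω
  L: Z = jωL = j·2532·0.01 = 0 + j25.32 Ω
  C: Z = 1/(jωC) = -j/(ω·C) = 0 - j75.95 Ω
Step 3 — Series combination: Z_total = R + L + C = 2650 - j50.63 Ω = 2650∠-1.1° Ω.
Step 4 — Source phasor: V = 71∠-90.0° V = 0 - j71 V.
Step 5 — Current: I = V / Z = 0.0005117 - j0.02678 A = 0.02679∠-88.9° A.
Step 6 — Complex power: S = V·I* = 1.902 - j0.03633 VA.
Step 7 — Real power: P = Re(S) = 1.902 W.
Step 8 — Reactive power: Q = Im(S) = -0.03633 VAR.
Step 9 — Apparent power: |S| = 1.902 VA.
Step 10 — Power factor: PF = P/|S| = 0.9998 (leading).

(a) P = 1.902 W  (b) Q = -0.03633 VAR  (c) S = 1.902 VA  (d) PF = 0.9998 (leading)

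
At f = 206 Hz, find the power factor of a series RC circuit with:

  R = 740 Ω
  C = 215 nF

Step 1 — Angular frequency: ω = 2π·f = 2π·206 = 1294 rad/s.
Step 2 — Component impedances:
  R: Z = R = 740 Ω
  C: Z = 1/(jωC) = -j/(ω·C) = 0 - j3593 Ω
Step 3 — Series combination: Z_total = R + C = 740 - j3593 Ω = 3669∠-78.4° Ω.
Step 4 — Power factor: PF = cos(φ) = Re(Z)/|Z| = 740/3669 = 0.2017.
Step 5 — Type: Im(Z) = -3593 ⇒ leading (phase φ = -78.4°).

PF = 0.2017 (leading, φ = -78.4°)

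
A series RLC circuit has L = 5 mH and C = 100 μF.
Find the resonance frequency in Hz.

Step 1 — Resonance condition Im(Z)=0 gives ω₀ = 1/√(LC).
Step 2 — ω₀ = 1/√(0.005·0.0001) = 1414 rad/s.
Step 3 — f₀ = ω₀/(2π) = 225.1 Hz.

f₀ = 225.1 Hz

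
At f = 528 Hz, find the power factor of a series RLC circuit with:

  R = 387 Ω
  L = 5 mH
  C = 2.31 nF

Step 1 — Angular frequency: ω = 2π·f = 2π·528 = 3318 rad/s.
Step 2 — Component impedances:
  R: Z = R = 387 Ω
  L: Z = jωL = j·3318·0.005 = 0 + j16.59 Ω
  C: Z = 1/(jωC) = -j/(ω·C) = 0 - j1.305e+05 Ω
Step 3 — Series combination: Z_total = R + L + C = 387 - j1.305e+05 Ω = 1.305e+05∠-89.8° Ω.
Step 4 — Power factor: PF = cos(φ) = Re(Z)/|Z| = 387/1.305e+05 = 0.002966.
Step 5 — Type: Im(Z) = -1.305e+05 ⇒ leading (phase φ = -89.8°).

PF = 0.002966 (leading, φ = -89.8°)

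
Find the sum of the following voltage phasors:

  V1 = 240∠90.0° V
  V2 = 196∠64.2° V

Step 1 — Convert each phasor to rectangular form:
  V1 = 240·(cos(90.0°) + j·sin(90.0°)) = 0 + j240 V
  V2 = 196·(cos(64.2°) + j·sin(64.2°)) = 85.31 + j176.5 V
Step 2 — Sum components: V_total = 85.31 + j416.5 V.
Step 3 — Convert to polar: |V_total| = 425.1 V, ∠V_total = 78.4°.

V_total = 425.1∠78.4° V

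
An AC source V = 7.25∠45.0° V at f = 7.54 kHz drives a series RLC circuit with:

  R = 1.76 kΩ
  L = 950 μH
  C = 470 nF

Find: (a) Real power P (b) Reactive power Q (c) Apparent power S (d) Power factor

Step 1 — Angular frequency: ω = 2π·f = 2π·7540 = 4.738e+04 rad/s.
Step 2 — Component impedances:
  R: Z = R = 1760 Ω
  L: Z = jωL = j·4.738e+04·0.00095 = 0 + j45.01 Ω
  C: Z = 1/(jωC) = -j/(ω·C) = 0 - j44.91 Ω
Step 3 — Series combination: Z_total = R + L + C = 1760 + j0.09564 Ω = 1760∠0.0° Ω.
Step 4 — Source phasor: V = 7.25∠45.0° V = 5.127 + j5.127 V.
Step 5 — Current: I = V / Z = 0.002913 + j0.002913 A = 0.004119∠45.0° A.
Step 6 — Complex power: S = V·I* = 0.02987 + j1.623e-06 VA.
Step 7 — Real power: P = Re(S) = 0.02987 W.
Step 8 — Reactive power: Q = Im(S) = 1.623e-06 VAR.
Step 9 — Apparent power: |S| = 0.02987 VA.
Step 10 — Power factor: PF = P/|S| = 1 (lagging).

(a) P = 0.02987 W  (b) Q = 1.623e-06 VAR  (c) S = 0.02987 VA  (d) PF = 1 (lagging)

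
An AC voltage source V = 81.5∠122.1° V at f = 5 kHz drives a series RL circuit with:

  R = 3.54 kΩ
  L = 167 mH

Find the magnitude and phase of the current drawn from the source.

Step 1 — Angular frequency: ω = 2π·f = 2π·5000 = 3.142e+04 rad/s.
Step 2 — Component impedances:
  R: Z = R = 3540 Ω
  L: Z = jωL = j·3.142e+04·0.167 = 0 + j5246 Ω
Step 3 — Series combination: Z_total = R + L = 3540 + j5246 Ω = 6329∠56.0° Ω.
Step 4 — Source phasor: V = 81.5∠122.1° V = -43.31 + j69.04 V.
Step 5 — Ohm's law: I = V / Z_total = (-43.31 + j69.04) / (3540 + j5246) = 0.005215 + j0.01177 A.
Step 6 — Convert to polar: |I| = 0.01288 A, ∠I = 66.1°.

I = 0.01288∠66.1° A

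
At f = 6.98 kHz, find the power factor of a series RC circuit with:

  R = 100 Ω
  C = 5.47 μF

Step 1 — Angular frequency: ω = 2π·f = 2π·6980 = 4.386e+04 rad/s.
Step 2 — Component impedances:
  R: Z = R = 100 Ω
  C: Z = 1/(jωC) = -j/(ω·C) = 0 - j4.168 Ω
Step 3 — Series combination: Z_total = R + C = 100 - j4.168 Ω = 100.1∠-2.4° Ω.
Step 4 — Power factor: PF = cos(φ) = Re(Z)/|Z| = 100/100.09 = 0.9991.
Step 5 — Type: Im(Z) = -4.168 ⇒ leading (phase φ = -2.4°).

PF = 0.9991 (leading, φ = -2.4°)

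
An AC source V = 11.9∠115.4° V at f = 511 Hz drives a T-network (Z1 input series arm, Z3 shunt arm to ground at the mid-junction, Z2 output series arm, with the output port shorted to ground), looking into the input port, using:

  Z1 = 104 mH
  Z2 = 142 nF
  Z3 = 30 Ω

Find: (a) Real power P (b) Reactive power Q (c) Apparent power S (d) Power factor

Step 1 — Angular frequency: ω = 2π·f = 2π·511 = 3211 rad/s.
Step 2 — Component impedances:
  Z1: Z = jωL = j·3211·0.104 = 0 + j333.9 Ω
  Z2: Z = 1/(jωC) = -j/(ω·C) = 0 - j2193 Ω
  Z3: Z = R = 30 Ω
Step 3 — With the output port shorted to ground, the output series arm Z2 runs from the junction to ground; the shunt arm Z3 also runs from the junction to ground. They appear in parallel: Z3 || Z2 = 29.99 - j0.4103 Ω.
Step 4 — Series with input arm Z1: Z_in = Z1 + (Z3 || Z2) = 29.99 + j333.5 Ω = 334.8∠84.9° Ω.
Step 5 — Source phasor: V = 11.9∠115.4° V = -5.104 + j10.75 V.
Step 6 — Current: I = V / Z = 0.03061 + j0.01806 A = 0.03554∠30.5° A.
Step 7 — Complex power: S = V·I* = 0.03788 + j0.4212 VA.
Step 8 — Real power: P = Re(S) = 0.03788 W.
Step 9 — Reactive power: Q = Im(S) = 0.4212 VAR.
Step 10 — Apparent power: |S| = 0.4229 VA.
Step 11 — Power factor: PF = P/|S| = 0.08958 (lagging).

(a) P = 0.03788 W  (b) Q = 0.4212 VAR  (c) S = 0.4229 VA  (d) PF = 0.08958 (lagging)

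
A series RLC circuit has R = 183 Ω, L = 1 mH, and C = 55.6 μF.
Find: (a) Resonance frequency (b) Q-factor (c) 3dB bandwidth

Step 1 — Resonance condition Im(Z)=0 gives ω₀ = 1/√(LC).
Step 2 — ω₀ = 1/√(0.001·5.56e-05) = 4241 rad/s.
Step 3 — f₀ = ω₀/(2π) = 675 Hz.
Step 4 — Series Q: Q = ω₀L/R = 4241·0.001/183 = 0.02317.
Step 5 — 3dB bandwidth: Δω = ω₀/Q = 1.83e+05 rad/s; BW = Δω/(2π) = 2.913e+04 Hz.

(a) f₀ = 675 Hz  (b) Q = 0.02317  (c) BW = 2.913e+04 Hz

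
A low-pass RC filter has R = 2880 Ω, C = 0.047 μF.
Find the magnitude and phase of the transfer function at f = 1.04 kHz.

Step 1 — Angular frequency: ω = 2π·1040 = 6535 rad/s.
Step 2 — Transfer function: H(jω) = 1/(1 + jωRC).
Step 3 — Denominator: 1 + jωRC = 1 + j·6535·2880·4.7e-08 = 1 + j0.8845.
Step 4 — H = 0.5611 - j0.4963.
Step 5 — Magnitude: |H| = 0.749 (-2.5 dB); phase: φ = -41.5°.

|H| = 0.749 (-2.5 dB), φ = -41.5°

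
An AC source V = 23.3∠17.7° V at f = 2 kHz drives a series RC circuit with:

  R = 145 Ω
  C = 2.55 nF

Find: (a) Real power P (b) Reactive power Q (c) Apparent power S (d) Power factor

Step 1 — Angular frequency: ω = 2π·f = 2π·2000 = 1.257e+04 rad/s.
Step 2 — Component impedances:
  R: Z = R = 145 Ω
  C: Z = 1/(jωC) = -j/(ω·C) = 0 - j3.121e+04 Ω
Step 3 — Series combination: Z_total = R + C = 145 - j3.121e+04 Ω = 3.121e+04∠-89.7° Ω.
Step 4 — Source phasor: V = 23.3∠17.7° V = 22.2 + j7.084 V.
Step 5 — Current: I = V / Z = -0.0002237 + j0.0007123 A = 0.0007466∠107.4° A.
Step 6 — Complex power: S = V·I* = 8.083e-05 - j0.0174 VA.
Step 7 — Real power: P = Re(S) = 8.083e-05 W.
Step 8 — Reactive power: Q = Im(S) = -0.0174 VAR.
Step 9 — Apparent power: |S| = 0.0174 VA.
Step 10 — Power factor: PF = P/|S| = 0.004646 (leading).

(a) P = 8.083e-05 W  (b) Q = -0.0174 VAR  (c) S = 0.0174 VA  (d) PF = 0.004646 (leading)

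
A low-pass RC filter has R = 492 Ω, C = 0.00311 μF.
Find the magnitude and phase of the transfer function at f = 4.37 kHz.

Step 1 — Angular frequency: ω = 2π·4370 = 2.746e+04 rad/s.
Step 2 — Transfer function: H(jω) = 1/(1 + jωRC).
Step 3 — Denominator: 1 + jωRC = 1 + j·2.746e+04·492·3.11e-09 = 1 + j0.04201.
Step 4 — H = 0.9982 - j0.04194.
Step 5 — Magnitude: |H| = 0.9991 (-0.0 dB); phase: φ = -2.4°.

|H| = 0.9991 (-0.0 dB), φ = -2.4°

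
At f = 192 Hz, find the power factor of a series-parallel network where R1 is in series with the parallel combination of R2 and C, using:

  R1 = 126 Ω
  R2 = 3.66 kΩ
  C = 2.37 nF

Step 1 — Angular frequency: ω = 2π·f = 2π·192 = 1206 rad/s.
Step 2 — Component impedances:
  R1: Z = R = 126 Ω
  R2: Z = R = 3660 Ω
  C: Z = 1/(jωC) = -j/(ω·C) = 0 - j3.498e+05 Ω
Step 3 — Parallel branch: R2 || C = 1/(1/R2 + 1/C) = 3660 - j38.3 Ω.
Step 4 — Series with R1: Z_total = R1 + (R2 || C) = 3786 - j38.3 Ω = 3786∠-0.6° Ω.
Step 5 — Power factor: PF = cos(φ) = Re(Z)/|Z| = 3785.6/3785.8 = 0.9999.
Step 6 — Type: Im(Z) = -38.3 ⇒ leading (phase φ = -0.6°).

PF = 0.9999 (leading, φ = -0.6°)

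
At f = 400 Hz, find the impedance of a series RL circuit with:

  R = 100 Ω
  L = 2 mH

Step 1 — Angular frequency: ω = 2π·f = 2π·400 = 2513 rad/s.
Step 2 — Component impedances:
  R: Z = R = 100 Ω
  L: Z = jωL = j·2513·0.002 = 0 + j5.027 Ω
Step 3 — Series combination: Z_total = R + L = 100 + j5.027 Ω = 100.1∠2.9° Ω.

Z = 100 + j5.027 Ω = 100.1∠2.9° Ω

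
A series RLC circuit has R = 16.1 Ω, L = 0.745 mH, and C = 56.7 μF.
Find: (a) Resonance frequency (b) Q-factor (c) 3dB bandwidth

Step 1 — Resonance: ω₀ = 1/√(LC) = 1/√(0.000745·5.67e-05) = 4866 rad/s.
Step 2 — f₀ = ω₀/(2π) = 774.4 Hz.
Step 3 — Series Q: Q = ω₀L/R = 4866·0.000745/16.1 = 0.2251.
Step 4 — Bandwidth: Δω = ω₀/Q = 2.161e+04 rad/s; BW = Δω/(2π) = 3439 Hz.

(a) f₀ = 774.4 Hz  (b) Q = 0.2251  (c) BW = 3439 Hz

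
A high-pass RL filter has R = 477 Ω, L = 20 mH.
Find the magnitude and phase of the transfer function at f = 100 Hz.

Step 1 — Angular frequency: ω = 2π·100 = 628.3 rad/s.
Step 2 — Transfer function: H(jω) = jωL/(R + jωL).
Step 3 — Numerator jωL = j·12.57; denominator R + jωL = 477 + j12.57.
Step 4 — H = 0.0006936 + j0.02633.
Step 5 — Magnitude: |H| = 0.02634 (-31.6 dB); phase: φ = 88.5°.

|H| = 0.02634 (-31.6 dB), φ = 88.5°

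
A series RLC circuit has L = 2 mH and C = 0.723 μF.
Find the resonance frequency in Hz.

Step 1 — Resonance condition Im(Z)=0 gives ω₀ = 1/√(LC).
Step 2 — ω₀ = 1/√(0.002·7.23e-07) = 2.63e+04 rad/s.
Step 3 — f₀ = ω₀/(2π) = 4185 Hz.

f₀ = 4185 Hz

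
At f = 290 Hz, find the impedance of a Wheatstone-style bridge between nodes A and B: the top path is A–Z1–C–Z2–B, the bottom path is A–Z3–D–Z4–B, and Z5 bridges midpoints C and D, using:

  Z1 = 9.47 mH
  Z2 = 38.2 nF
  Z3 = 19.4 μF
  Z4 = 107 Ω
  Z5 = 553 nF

Step 1 — Angular frequency: ω = 2π·f = 2π·290 = 1822 rad/s.
Step 2 — Component impedances:
  Z1: Z = jωL = j·1822·0.00947 = 0 + j17.26 Ω
  Z2: Z = 1/(jωC) = -j/(ω·C) = 0 - j1.437e+04 Ω
  Z3: Z = 1/(jωC) = -j/(ω·C) = 0 - j28.29 Ω
  Z4: Z = R = 107 Ω
  Z5: Z = 1/(jωC) = -j/(ω·C) = 0 - j992.4 Ω
Step 3 — Bridge requires nodal analysis (the Z5 bridge couples midpoints C and D, so the two paths cannot be reduced to a simple series/parallel combination). Setting node B to ground and injecting 1 A at node A, the 3-node admittance system at A, C, D solves to V_A = Z_AB = 106.6 - j28.23 Ω = 110.3∠-14.8° Ω.

Z = 106.6 - j28.23 Ω = 110.3∠-14.8° Ω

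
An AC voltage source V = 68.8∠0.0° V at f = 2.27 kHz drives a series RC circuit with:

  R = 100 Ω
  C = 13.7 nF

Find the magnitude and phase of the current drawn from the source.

Step 1 — Angular frequency: ω = 2π·f = 2π·2270 = 1.426e+04 rad/s.
Step 2 — Component impedances:
  R: Z = R = 100 Ω
  C: Z = 1/(jωC) = -j/(ω·C) = 0 - j5118 Ω
Step 3 — Series combination: Z_total = R + C = 100 - j5118 Ω = 5119∠-88.9° Ω.
Step 4 — Source phasor: V = 68.8∠0.0° V = 68.8 V.
Step 5 — Ohm's law: I = V / Z_total = (68.8) / (100 - j5118) = 0.0002626 + j0.01344 A.
Step 6 — Convert to polar: |I| = 0.01344 A, ∠I = 88.9°.

I = 0.01344∠88.9° A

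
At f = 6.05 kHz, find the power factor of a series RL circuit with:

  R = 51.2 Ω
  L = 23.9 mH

Step 1 — Angular frequency: ω = 2π·f = 2π·6050 = 3.801e+04 rad/s.
Step 2 — Component impedances:
  R: Z = R = 51.2 Ω
  L: Z = jωL = j·3.801e+04·0.0239 = 0 + j908.5 Ω
Step 3 — Series combination: Z_total = R + L = 51.2 + j908.5 Ω = 910∠86.8° Ω.
Step 4 — Power factor: PF = cos(φ) = Re(Z)/|Z| = 51.2/909.96 = 0.05627.
Step 5 — Type: Im(Z) = 908.5 ⇒ lagging (phase φ = 86.8°).

PF = 0.05627 (lagging, φ = 86.8°)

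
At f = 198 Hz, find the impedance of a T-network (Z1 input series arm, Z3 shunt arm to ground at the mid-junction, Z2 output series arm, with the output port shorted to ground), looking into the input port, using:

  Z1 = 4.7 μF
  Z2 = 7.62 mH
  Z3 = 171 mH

Step 1 — Angular frequency: ω = 2π·f = 2π·198 = 1244 rad/s.
Step 2 — Component impedances:
  Z1: Z = 1/(jωC) = -j/(ω·C) = 0 - j171 Ω
  Z2: Z = jωL = j·1244·0.00762 = 0 + j9.48 Ω
  Z3: Z = jωL = j·1244·0.171 = 0 + j212.7 Ω
Step 3 — With the output port shorted to ground, the output series arm Z2 runs from the junction to ground; the shunt arm Z3 also runs from the junction to ground. They appear in parallel: Z3 || Z2 = 0 + j9.075 Ω.
Step 4 — Series with input arm Z1: Z_in = Z1 + (Z3 || Z2) = 0 - j161.9 Ω = 161.9∠-90.0° Ω.

Z = 0 - j161.9 Ω = 161.9∠-90.0° Ω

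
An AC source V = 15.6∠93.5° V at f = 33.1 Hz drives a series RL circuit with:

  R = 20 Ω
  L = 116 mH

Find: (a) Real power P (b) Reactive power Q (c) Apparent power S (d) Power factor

Step 1 — Angular frequency: ω = 2π·f = 2π·33.1 = 208 rad/s.
Step 2 — Component impedances:
  R: Z = R = 20 Ω
  L: Z = jωL = j·208·0.116 = 0 + j24.12 Ω
Step 3 — Series combination: Z_total = R + L = 20 + j24.12 Ω = 31.34∠50.3° Ω.
Step 4 — Source phasor: V = 15.6∠93.5° V = -0.9524 + j15.57 V.
Step 5 — Current: I = V / Z = 0.3631 + j0.3405 A = 0.4978∠43.2° A.
Step 6 — Complex power: S = V·I* = 4.956 + j5.979 VA.
Step 7 — Real power: P = Re(S) = 4.956 W.
Step 8 — Reactive power: Q = Im(S) = 5.979 VAR.
Step 9 — Apparent power: |S| = 7.766 VA.
Step 10 — Power factor: PF = P/|S| = 0.6382 (lagging).

(a) P = 4.956 W  (b) Q = 5.979 VAR  (c) S = 7.766 VA  (d) PF = 0.6382 (lagging)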